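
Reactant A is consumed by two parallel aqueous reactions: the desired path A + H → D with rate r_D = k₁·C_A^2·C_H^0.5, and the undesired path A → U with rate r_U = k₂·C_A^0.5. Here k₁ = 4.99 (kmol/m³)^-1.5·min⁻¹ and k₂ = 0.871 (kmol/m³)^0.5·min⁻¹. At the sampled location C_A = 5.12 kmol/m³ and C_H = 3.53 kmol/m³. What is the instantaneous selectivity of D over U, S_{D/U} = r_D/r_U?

S_{D/U} = r_D/r_U = (k₁·C_A^2·C_H^0.5)/(k₂·C_A^0.5) = (k₁/k₂)·C_A^1.5·C_H^0.5.
= (4.99×5.120^2×3.530^0.5) / (0.871×5.120^0.5) = 245.8/1.971 = 125.

125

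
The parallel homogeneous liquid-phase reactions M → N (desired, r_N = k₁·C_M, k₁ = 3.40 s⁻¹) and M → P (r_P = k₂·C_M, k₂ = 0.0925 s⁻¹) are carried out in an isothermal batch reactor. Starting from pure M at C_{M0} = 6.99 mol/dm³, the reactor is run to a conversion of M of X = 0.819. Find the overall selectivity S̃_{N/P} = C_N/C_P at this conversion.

36.8

C_M = C_{M0}(1−X) = 1.265 mol/dm³.
Both paths are first order in M, so the instantaneous fraction to N is constant: dC_N/d(−C_M) = k₁/(k₁+k₂) = 0.9735.
C_N = 0.9735·(C_{M0}−C_M) = 0.9735×5.725 = 5.57 mol/dm³.
C_P = (C_{M0}−C_M)−C_N = 0.1516 mol/dm³; S̃_{N/P} = 5.573/0.1516 = 36.8.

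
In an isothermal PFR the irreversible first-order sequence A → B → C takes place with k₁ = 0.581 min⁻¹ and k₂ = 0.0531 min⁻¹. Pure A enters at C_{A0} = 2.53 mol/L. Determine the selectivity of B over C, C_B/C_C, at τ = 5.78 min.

3.98

For first-order series with pure A initially, C_B(τ) = k₁C_{A0}/(k₂−k₁)·(e^(−k₁τ) − e^(−k₂τ)).
e^(−k₁τ) = e^(−0.581×5.78) = e^(−3.358) = 0.03480; e^(−k₂τ) = e^(−0.3069) = 0.7357.
C_B = 0.581×2.53/(0.0531−0.581) × (0.03480−0.7357) = (-2.784)×(-0.7009) = 1.952 mol/L.
C_A = C_{A0}e^(−k₁τ) = 0.08804 mol/L, so C_C = C_{A0}−C_A−C_B = 0.4903 mol/L; C_B/C_C = 3.98.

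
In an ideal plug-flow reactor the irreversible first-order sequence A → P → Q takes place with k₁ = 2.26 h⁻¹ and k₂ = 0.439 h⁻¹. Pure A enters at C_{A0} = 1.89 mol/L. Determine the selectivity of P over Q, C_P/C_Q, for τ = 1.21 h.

The intermediate concentration in a first-order A→B→C sequence is C_P = k₁C_{A0}(e^(−k₁τ) − e^(−k₂τ))/(k₂−k₁).
e^(−k₁τ) = e^(−2.26×1.21) = e^(−2.735) = 0.06492; e^(−k₂τ) = e^(−0.5312) = 0.5879.
C_P = 2.26×1.89/(0.439−2.26) × (0.06492−0.5879) = (-2.346)×(-0.5230) = 1.227 mol/L.
C_A = C_{A0}e^(−k₁τ) = 0.1227 mol/L, so C_Q = C_{A0}−C_A−C_P = 0.5406 mol/L; C_P/C_Q = 2.27.

2.27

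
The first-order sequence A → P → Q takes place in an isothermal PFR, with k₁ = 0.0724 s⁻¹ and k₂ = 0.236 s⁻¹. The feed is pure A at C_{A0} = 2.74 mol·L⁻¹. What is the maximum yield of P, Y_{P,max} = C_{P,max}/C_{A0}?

0.182

At the optimum, C_{P,max}/C_{A0} = (k₁/k₂)^[k₂/(k₂−k₁)].
= (0.0724/0.236)^(0.236/(0.236−0.0724)) = (0.3068)^(1.443) = 0.1819.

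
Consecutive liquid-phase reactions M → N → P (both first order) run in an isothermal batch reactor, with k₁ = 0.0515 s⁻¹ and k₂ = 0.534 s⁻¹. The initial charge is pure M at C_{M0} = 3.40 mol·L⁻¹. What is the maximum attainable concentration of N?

Evaluating C_N at t_opt = ln(k₂/k₁)/(k₂−k₁) gives C_{N,max}/C_{M0} = (k₁/k₂)^[k₂/(k₂−k₁)].
= (0.0515/0.534)^(0.534/(0.534−0.0515)) = (0.09644)^(1.107) = 0.07514.
C_{N,max} = 0.07514×3.40 = 0.255 mol·L⁻¹.

0.255 mol·L⁻¹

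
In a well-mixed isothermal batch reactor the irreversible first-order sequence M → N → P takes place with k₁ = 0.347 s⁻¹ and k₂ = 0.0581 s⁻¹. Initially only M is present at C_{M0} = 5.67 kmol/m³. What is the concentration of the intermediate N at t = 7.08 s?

3.93 kmol/m³

For first-order series with pure M initially, C_N(t) = k₁C_{M0}/(k₂−k₁)·(e^(−k₁t) − e^(−k₂t)).
e^(−k₁t) = e^(−0.347×7.08) = e^(−2.457) = 0.08571; e^(−k₂t) = e^(−0.4113) = 0.6628.
C_N = 0.347×5.67/(0.0581−0.347) × (0.08571−0.6628) = (-6.810)×(-0.5770) = 3.930 kmol/m³.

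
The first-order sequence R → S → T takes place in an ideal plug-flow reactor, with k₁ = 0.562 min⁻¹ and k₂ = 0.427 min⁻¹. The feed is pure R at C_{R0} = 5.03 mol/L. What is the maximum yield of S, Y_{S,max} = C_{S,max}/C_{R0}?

0.419

For a first-order series the maximum intermediate yield is C_{S,max}/C_{R0} = (k₁/k₂)^[k₂/(k₂−k₁)].
= (0.562/0.427)^(0.427/(0.427−0.562)) = (1.316)^(-3.163) = 0.4194.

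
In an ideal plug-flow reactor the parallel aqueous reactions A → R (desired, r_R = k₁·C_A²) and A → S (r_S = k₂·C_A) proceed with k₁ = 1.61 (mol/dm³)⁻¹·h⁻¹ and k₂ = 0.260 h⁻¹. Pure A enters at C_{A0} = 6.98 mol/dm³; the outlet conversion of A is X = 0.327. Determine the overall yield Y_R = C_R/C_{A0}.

0.318

C_A = C_{A0}(1−X) = 4.698 mol/dm³.
Along a PFR/batch, dC_S/dC_A = −r_S/(r_R+r_S) = −k₂/(k₂+k₁·C_A).
Integrating from C_{A0} to C_A: C_S = (0.260/1.61)·ln[(0.260+1.61·6.98)/(0.260+1.61·4.70)] = 0.1615·ln(11.50/7.823) = 0.06219 mol/dm³.
Then C_R = (C_{A0}−C_A) − C_S = 2.282 − 0.06219 = 2.220 mol/dm³.
Y_R = C_R/C_{A0} = 2.220/6.98 = 0.318.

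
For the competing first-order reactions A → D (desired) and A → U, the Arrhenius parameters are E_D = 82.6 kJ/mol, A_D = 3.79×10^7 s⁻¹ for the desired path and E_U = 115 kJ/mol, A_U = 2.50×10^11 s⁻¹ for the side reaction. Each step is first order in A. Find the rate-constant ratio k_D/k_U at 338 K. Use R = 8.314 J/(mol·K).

15.4

With equal orders, S_{D/U} = k_D/k_U = (A_D/A_U)·exp[(E_U−E_D)/(RT)].
(E_U−E_D)/(RT) = (115−82.6)×10³/(8.314×338) = 32400/2810 = 11.53.
k_D/k_U = (3.79×10^7/2.50×10^11)·exp(11.53) = 1.516×10^-4 × 1.017×10^5 = 15.4.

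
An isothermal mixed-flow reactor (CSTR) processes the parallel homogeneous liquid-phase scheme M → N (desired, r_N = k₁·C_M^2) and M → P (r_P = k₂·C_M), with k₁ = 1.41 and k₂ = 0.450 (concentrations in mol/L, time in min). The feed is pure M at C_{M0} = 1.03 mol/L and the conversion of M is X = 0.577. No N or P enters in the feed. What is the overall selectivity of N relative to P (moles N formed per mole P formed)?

1.37

Exit C_M = C_{M0}(1−X) = 1.03×0.423 = 0.4357 mol/L.
Rates in a CSTR are evaluated at the outlet concentration: r_N = 1.41×0.4357^2 = 0.2677, r_P = 0.450×0.4357 = 0.1961.
Overall selectivity = C_N/C_P = r_Nτ/(r_Pτ) = r_N/r_P = 1.37.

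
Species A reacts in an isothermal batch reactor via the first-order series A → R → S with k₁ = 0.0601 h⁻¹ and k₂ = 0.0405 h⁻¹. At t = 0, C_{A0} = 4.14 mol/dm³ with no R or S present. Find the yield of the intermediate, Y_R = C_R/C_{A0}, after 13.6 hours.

0.414

For first-order series with pure A initially, C_R(t) = k₁C_{A0}/(k₂−k₁)·(e^(−k₁t) − e^(−k₂t)).
e^(−k₁t) = e^(−0.0601×13.6) = e^(−0.8174) = 0.4416; e^(−k₂t) = e^(−0.5508) = 0.5765.
C_R = 0.0601×4.14/(0.0405−0.0601) × (0.4416−0.5765) = (-12.69)×(-0.1349) = 1.712 mol/dm³.
Y_R = C_R/C_{A0} = 1.712/4.14 = 0.414.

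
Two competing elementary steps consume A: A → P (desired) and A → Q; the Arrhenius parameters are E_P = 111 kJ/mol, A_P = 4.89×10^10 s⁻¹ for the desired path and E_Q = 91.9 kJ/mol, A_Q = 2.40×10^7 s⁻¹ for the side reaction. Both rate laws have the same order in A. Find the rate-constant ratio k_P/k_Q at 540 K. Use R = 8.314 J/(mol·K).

28.9

With equal orders, S_{P/Q} = k_P/k_Q = (A_P/A_Q)·exp[(E_Q−E_P)/(RT)].
(E_Q−E_P)/(RT) = (91.9−111)×10³/(8.314×540) = -19100/4490 = -4.254.
k_P/k_Q = (4.89×10^10/2.40×10^7)·exp(-4.254) = 2038 × 0.01420 = 28.9.
Since E_P > E_Q, raising the temperature improves selectivity toward P.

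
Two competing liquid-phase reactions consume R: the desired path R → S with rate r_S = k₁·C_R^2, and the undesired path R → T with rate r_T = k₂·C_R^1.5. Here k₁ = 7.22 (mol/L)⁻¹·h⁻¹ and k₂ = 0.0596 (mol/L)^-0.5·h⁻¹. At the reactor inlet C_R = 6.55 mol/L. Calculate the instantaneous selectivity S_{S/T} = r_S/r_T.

310

S_{S/T} = r_S/r_T = (k₁·C_R^2)/(k₂·C_R^1.5) = (k₁/k₂)·C_R^0.5.
= (7.22×6.550^2) / (0.0596×6.550^1.5) = 309.8/0.9991 = 310.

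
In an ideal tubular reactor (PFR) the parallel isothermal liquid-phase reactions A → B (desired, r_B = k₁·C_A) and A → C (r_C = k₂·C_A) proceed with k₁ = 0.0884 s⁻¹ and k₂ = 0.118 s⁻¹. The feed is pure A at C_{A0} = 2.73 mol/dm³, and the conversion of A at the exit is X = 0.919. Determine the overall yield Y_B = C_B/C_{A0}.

C_A = C_{A0}(1−X) = 0.2211 mol/dm³.
Both paths are first order in A, so the instantaneous fraction to B is constant: dC_B/d(−C_A) = k₁/(k₁+k₂) = 0.4283.
C_B = 0.4283·(C_{A0}−C_A) = 0.4283×2.509 = 1.07 mol/dm³.
Y_B = C_B/C_{A0} = 1.075/2.73 = 0.394.

0.394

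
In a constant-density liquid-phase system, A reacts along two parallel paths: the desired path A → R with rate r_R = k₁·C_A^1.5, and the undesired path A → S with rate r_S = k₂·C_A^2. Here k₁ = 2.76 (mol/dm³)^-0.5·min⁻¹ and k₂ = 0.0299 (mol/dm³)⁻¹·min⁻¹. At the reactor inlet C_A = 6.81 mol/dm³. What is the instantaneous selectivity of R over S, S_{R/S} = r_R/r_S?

35.4

S_{R/S} = r_R/r_S = (k₁·C_A^1.5)/(k₂·C_A^2) = (k₁/k₂)·C_A^-0.5.
= (2.76×6.810^1.5) / (0.0299×6.810^2) = 49.05/1.387 = 35.4.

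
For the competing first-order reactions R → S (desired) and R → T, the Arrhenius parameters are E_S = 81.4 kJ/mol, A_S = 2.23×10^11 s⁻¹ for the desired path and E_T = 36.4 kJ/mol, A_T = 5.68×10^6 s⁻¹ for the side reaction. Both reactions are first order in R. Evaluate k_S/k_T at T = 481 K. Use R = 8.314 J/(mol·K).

0.509

Since both paths have the same order in R, the concentration cancels and S_{S/T} = k_S/k_T = (A_S/A_T)·exp[(E_T−E_S)/(RT)].
(E_T−E_S)/(RT) = (36.4−81.4)×10³/(8.314×481) = -45000/3999 = -11.25.
k_S/k_T = (2.23×10^11/5.68×10^6)·exp(-11.25) = 39261 × 1.297×10^-5 = 0.509.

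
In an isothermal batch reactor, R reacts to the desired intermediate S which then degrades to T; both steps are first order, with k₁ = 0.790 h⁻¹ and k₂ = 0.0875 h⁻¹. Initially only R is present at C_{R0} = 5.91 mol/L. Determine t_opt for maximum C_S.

3.13 h

The intermediate peaks when r₁ = r₂, i.e. k₁e^(−k₁t) = k₂e^(−k₂t), giving t_opt = ln(k₂/k₁)/(k₂−k₁).
= ln(0.0875/0.790)/(0.0875−0.790) = ln(0.1108)/-0.7025 = -2.200/-0.7025 = 3.13 h.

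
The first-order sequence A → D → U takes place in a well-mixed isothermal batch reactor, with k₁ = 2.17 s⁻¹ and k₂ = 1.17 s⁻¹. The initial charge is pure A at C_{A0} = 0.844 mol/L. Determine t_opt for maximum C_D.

0.618 s

Setting dC_D/dt = 0 gives t_opt = ln(k₂/k₁)/(k₂−k₁).
= ln(1.17/2.17)/(1.17−2.17) = ln(0.5392)/-1.000 = -0.6177/-1.000 = 0.618 s.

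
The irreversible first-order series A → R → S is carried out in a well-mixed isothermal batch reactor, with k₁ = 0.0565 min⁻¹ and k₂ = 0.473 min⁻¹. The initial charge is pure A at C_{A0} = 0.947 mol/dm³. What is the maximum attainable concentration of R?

Evaluating C_R at t_opt = ln(k₂/k₁)/(k₂−k₁) gives C_{R,max}/C_{A0} = (k₁/k₂)^[k₂/(k₂−k₁)].
= (0.0565/0.473)^(0.473/(0.473−0.0565)) = (0.1195)^(1.136) = 0.08954.
C_{R,max} = 0.08954×0.947 = 0.0848 mol/dm³.

0.0848 mol/dm³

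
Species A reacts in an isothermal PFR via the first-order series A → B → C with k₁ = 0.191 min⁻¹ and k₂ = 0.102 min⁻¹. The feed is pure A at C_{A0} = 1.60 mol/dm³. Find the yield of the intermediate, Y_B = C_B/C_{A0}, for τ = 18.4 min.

The intermediate concentration in a first-order A→B→C sequence is C_B = k₁C_{A0}(e^(−k₁τ) − e^(−k₂τ))/(k₂−k₁).
e^(−k₁τ) = e^(−0.191×18.4) = e^(−3.514) = 0.02977; e^(−k₂τ) = e^(−1.877) = 0.1531.
C_B = 0.191×1.60/(0.102−0.191) × (0.02977−0.1531) = (-3.434)×(-0.1233) = 0.4234 mol/dm³.
Y_B = C_B/C_{A0} = 0.4234/1.60 = 0.265.

0.265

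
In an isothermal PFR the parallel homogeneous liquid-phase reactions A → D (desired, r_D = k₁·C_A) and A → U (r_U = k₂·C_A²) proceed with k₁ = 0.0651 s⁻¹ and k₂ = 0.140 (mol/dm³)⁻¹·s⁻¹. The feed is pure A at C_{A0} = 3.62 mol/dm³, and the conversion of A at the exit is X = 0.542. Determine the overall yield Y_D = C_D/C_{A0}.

0.0841

C_A = C_{A0}(1−X) = 1.658 mol/dm³.
Along a PFR/batch, dC_D/dC_A = −r_D/(r_D+r_U) = −k₁/(k₁+k₂·C_A).
Integrating from C_{A0} to C_A: C_D = (0.0651/0.140)·ln[(0.0651+0.140·3.62)/(0.0651+0.140·1.66)] = 0.4650·ln(0.5719/0.2972) = 0.3043 mol/dm³.
Y_D = C_D/C_{A0} = 0.3043/3.62 = 0.0841.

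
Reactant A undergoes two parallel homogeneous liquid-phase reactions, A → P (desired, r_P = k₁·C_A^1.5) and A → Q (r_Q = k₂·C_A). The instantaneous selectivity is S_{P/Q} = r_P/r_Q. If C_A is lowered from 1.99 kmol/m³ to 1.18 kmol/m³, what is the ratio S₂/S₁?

S_{P/Q} = (k₁/k₂)·C_A^0.5, so S₂/S₁ = (C_{A,2}/C_{A,1})^0.5.
= (1.18/1.99)^0.5 = (0.5930)^0.5 = 0.770.
Selectivity toward P falls as C_A falls — high-concentration operation is favoured.

0.770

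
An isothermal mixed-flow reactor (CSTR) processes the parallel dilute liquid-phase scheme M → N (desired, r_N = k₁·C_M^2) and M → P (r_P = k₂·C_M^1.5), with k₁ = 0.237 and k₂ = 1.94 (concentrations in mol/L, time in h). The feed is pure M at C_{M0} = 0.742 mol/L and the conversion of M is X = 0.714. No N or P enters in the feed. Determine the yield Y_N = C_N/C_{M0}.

Exit C_M = C_{M0}(1−X) = 0.742×0.286 = 0.2122 mol/L.
Rates in a CSTR are evaluated at the outlet concentration: r_N = 0.237×0.2122^2 = 0.01067, r_P = 1.94×0.2122^1.5 = 0.1897.
Fraction of consumed M going to N: r_N/(r_N+r_P) = 0.05328.
C_N = 0.05328·C_{M0}·X = 0.05328×0.742×0.714 = 0.0282 mol/L; Y_N = C_N/C_{M0} = 0.0380.

0.0380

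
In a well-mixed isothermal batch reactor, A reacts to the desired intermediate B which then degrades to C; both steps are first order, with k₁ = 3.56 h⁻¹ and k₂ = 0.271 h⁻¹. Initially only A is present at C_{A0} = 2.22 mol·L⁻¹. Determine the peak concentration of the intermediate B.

For a first-order series the maximum intermediate yield is C_{B,max}/C_{A0} = (k₁/k₂)^[k₂/(k₂−k₁)].
= (3.56/0.271)^(0.271/(0.271−3.56)) = (13.14)^(-0.08240) = 0.8088.
C_{B,max} = 0.8088×2.22 = 1.80 mol·L⁻¹.

1.80 mol·L⁻¹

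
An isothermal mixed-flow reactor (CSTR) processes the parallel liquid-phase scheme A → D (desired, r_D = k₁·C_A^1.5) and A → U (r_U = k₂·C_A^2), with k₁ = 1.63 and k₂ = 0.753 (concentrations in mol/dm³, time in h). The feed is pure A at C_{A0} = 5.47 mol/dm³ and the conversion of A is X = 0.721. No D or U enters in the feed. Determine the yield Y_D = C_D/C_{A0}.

0.459

Exit C_A = C_{A0}(1−X) = 5.47×0.279 = 1.526 mol/dm³.
Rates in a CSTR are evaluated at the outlet concentration: r_D = 1.63×1.526^1.5 = 3.073, r_U = 0.753×1.526^2 = 1.754.
Fraction of consumed A going to D: r_D/(r_D+r_U) = 0.6367.
C_D = 0.6367·C_{A0}·X = 0.6367×5.47×0.721 = 2.51 mol/dm³; Y_D = C_D/C_{A0} = 0.459.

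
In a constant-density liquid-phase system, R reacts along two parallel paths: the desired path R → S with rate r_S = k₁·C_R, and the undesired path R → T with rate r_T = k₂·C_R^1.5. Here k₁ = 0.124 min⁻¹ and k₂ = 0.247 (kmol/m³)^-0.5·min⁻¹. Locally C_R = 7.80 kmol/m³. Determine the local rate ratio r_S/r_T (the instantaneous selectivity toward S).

0.180

S_{S/T} = r_S/r_T = (k₁·C_R)/(k₂·C_R^1.5) = (k₁/k₂)·C_R^-0.5.
= (0.124×7.800) / (0.247×7.800^1.5) = 0.9672/5.381 = 0.180.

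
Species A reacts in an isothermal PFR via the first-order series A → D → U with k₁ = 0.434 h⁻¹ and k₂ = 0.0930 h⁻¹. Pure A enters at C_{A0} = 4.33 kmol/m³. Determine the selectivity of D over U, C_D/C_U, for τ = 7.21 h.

1.65

The intermediate concentration in a first-order A→B→C sequence is C_D = k₁C_{A0}(e^(−k₁τ) − e^(−k₂τ))/(k₂−k₁).
e^(−k₁τ) = e^(−0.434×7.21) = e^(−3.129) = 0.04376; e^(−k₂τ) = e^(−0.6705) = 0.5114.
C_D = 0.434×4.33/(0.0930−0.434) × (0.04376−0.5114) = (-5.511)×(-0.4677) = 2.577 kmol/m³.
C_A = C_{A0}e^(−k₁τ) = 0.1895 kmol/m³, so C_U = C_{A0}−C_A−C_D = 1.563 kmol/m³; C_D/C_U = 1.65.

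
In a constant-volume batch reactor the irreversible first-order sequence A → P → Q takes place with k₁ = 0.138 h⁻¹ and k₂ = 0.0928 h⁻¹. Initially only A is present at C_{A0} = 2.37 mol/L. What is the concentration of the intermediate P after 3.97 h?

Solving the coupled first-order balances gives C_P(t) = [k₁/(k₂−k₁)]·C_{A0}·(e^(−k₁t) − e^(−k₂t)).
e^(−k₁t) = e^(−0.138×3.97) = e^(−0.5479) = 0.5782; e^(−k₂t) = e^(−0.3684) = 0.6918.
C_P = 0.138×2.37/(0.0928−0.138) × (0.5782−0.6918) = (-7.236)×(-0.1136) = 0.8223 mol/L.

0.822 mol/L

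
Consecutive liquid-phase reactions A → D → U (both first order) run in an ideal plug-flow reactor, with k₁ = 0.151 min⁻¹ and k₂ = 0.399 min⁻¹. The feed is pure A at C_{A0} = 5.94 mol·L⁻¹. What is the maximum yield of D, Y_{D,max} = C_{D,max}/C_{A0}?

For a first-order series the maximum intermediate yield is C_{D,max}/C_{A0} = (k₁/k₂)^[k₂/(k₂−k₁)].
= (0.151/0.399)^(0.399/(0.399−0.151)) = (0.3784)^(1.609) = 0.2094.

0.209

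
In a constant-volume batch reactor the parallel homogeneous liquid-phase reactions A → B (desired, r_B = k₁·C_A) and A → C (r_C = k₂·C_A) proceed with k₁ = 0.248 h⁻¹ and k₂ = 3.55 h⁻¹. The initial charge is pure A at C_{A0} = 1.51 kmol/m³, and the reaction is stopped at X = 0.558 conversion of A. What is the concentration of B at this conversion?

0.0550 kmol/m³

C_A = C_{A0}(1−X) = 0.6674 kmol/m³.
Both paths are first order in A, so the instantaneous fraction to B is constant: dC_B/d(−C_A) = k₁/(k₁+k₂) = 0.06530.
C_B = 0.06530·(C_{A0}−C_A) = 0.06530×0.8426 = 0.0550 kmol/m³.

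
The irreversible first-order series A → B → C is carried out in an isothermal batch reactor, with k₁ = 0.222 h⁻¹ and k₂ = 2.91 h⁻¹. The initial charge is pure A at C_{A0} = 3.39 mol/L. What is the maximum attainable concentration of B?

At the optimum, C_{B,max}/C_{A0} = (k₁/k₂)^[k₂/(k₂−k₁)].
= (0.222/2.91)^(2.91/(2.91−0.222)) = (0.07629)^(1.083) = 0.06168.
C_{B,max} = 0.06168×3.39 = 0.209 mol/L.

0.209 mol/L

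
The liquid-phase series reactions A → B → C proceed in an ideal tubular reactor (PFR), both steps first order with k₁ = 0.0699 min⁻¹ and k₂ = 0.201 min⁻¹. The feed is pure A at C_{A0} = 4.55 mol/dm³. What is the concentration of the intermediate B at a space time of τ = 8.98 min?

0.896 mol/dm³

The intermediate concentration in a first-order A→B→C sequence is C_B = k₁C_{A0}(e^(−k₁τ) − e^(−k₂τ))/(k₂−k₁).
e^(−k₁τ) = e^(−0.0699×8.98) = e^(−0.6277) = 0.5338; e^(−k₂τ) = e^(−1.805) = 0.1645.
C_B = 0.0699×4.55/(0.201−0.0699) × (0.5338−0.1645) = 2.426×0.3693 = 0.8960 mol/dm³.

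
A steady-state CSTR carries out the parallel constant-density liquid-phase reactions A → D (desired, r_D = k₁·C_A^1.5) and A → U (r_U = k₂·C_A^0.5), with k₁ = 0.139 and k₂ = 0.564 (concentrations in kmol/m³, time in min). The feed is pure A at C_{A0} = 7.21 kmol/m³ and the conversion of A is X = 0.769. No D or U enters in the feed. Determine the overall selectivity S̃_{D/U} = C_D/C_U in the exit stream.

Exit C_A = C_{A0}(1−X) = 7.21×0.231 = 1.666 kmol/m³.
A CSTR operates uniformly at the exit composition, giving r_D = 0.2988 and r_U = 0.7279 (each k·C_A^n at C_A = 1.666).
Overall selectivity = C_D/C_U = r_Dτ/(r_Uτ) = r_D/r_U = 0.410.

0.410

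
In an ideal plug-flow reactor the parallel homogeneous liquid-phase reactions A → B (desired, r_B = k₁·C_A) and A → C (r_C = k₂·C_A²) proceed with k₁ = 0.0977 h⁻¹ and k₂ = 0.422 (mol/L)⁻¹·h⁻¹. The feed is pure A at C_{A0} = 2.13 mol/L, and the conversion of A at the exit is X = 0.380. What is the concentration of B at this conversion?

C_A = C_{A0}(1−X) = 1.321 mol/L.
Along a PFR/batch, dC_B/dC_A = −r_B/(r_B+r_C) = −k₁/(k₁+k₂·C_A).
Integrating from C_{A0} to C_A: C_B = (0.0977/0.422)·ln[(0.0977+0.422·2.13)/(0.0977+0.422·1.32)] = 0.2315·ln(0.9966/0.6550) = 0.09716 mol/L.

0.0972 mol/L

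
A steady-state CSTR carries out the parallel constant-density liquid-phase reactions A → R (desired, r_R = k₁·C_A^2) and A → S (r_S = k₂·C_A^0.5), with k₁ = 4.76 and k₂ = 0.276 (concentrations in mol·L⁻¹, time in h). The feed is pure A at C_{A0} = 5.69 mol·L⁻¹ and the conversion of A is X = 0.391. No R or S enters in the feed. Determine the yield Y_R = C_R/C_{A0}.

Exit C_A = C_{A0}(1−X) = 5.69×0.609 = 3.465 mol·L⁻¹.
In a CSTR the entire volume is at exit conditions, so r_R = 4.76×3.465^2 = 57.16 and r_S = 0.276×3.465^0.5 = 0.5138.
Fraction of consumed A going to R: r_R/(r_R+r_S) = 0.9911.
C_R = 0.9911·C_{A0}·X = 0.9911×5.69×0.391 = 2.20 mol·L⁻¹; Y_R = C_R/C_{A0} = 0.388.

0.388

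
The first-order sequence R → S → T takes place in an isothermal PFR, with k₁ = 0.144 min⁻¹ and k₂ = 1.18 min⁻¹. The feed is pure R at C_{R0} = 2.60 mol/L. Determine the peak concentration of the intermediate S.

At the optimum, C_{S,max}/C_{R0} = (k₁/k₂)^[k₂/(k₂−k₁)].
= (0.144/1.18)^(1.18/(1.18−0.144)) = (0.1220)^(1.139) = 0.09110.
C_{S,max} = 0.09110×2.60 = 0.237 mol/L.

0.237 mol/L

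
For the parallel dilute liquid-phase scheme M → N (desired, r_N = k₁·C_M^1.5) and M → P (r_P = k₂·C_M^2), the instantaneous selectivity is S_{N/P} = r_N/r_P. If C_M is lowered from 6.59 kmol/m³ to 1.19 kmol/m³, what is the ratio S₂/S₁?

2.35

S_{N/P} = (k₁/k₂)·C_M^-0.5, so S₂/S₁ = (C_{M,2}/C_{M,1})^-0.5.
= (1.19/6.59)^(-0.5) = (0.1806)^(-0.5) = 2.35.
Selectivity toward N rises as C_M falls — low-concentration operation is favoured.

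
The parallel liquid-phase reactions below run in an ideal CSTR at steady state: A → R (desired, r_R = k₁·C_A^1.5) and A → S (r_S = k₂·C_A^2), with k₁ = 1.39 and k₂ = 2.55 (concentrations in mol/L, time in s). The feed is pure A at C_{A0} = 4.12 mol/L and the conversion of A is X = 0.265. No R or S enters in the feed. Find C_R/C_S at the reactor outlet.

0.313

Exit C_A = C_{A0}(1−X) = 4.12×0.735 = 3.028 mol/L.
In a CSTR the entire volume is at exit conditions, so r_R = 1.39×3.028^1.5 = 7.325 and r_S = 2.55×3.028^2 = 23.38.
Overall selectivity = C_R/C_S = r_Rτ/(r_Sτ) = r_R/r_S = 0.313.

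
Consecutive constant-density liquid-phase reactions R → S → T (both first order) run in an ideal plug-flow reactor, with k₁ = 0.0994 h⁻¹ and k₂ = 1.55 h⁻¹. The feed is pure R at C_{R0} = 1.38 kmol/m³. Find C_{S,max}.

0.0733 kmol/m³

For a first-order series the maximum intermediate yield is C_{S,max}/C_{R0} = (k₁/k₂)^[k₂/(k₂−k₁)].
= (0.0994/1.55)^(1.55/(1.55−0.0994)) = (0.06413)^(1.069) = 0.05313.
C_{S,max} = 0.05313×1.38 = 0.0733 kmol/m³.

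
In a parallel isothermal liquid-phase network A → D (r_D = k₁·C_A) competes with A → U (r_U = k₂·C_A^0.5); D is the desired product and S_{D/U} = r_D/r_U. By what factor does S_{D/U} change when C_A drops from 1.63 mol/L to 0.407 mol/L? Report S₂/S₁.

S_{D/U} = (k₁/k₂)·C_A^0.5, so S₂/S₁ = (C_{A,2}/C_{A,1})^0.5.
= (0.407/1.63)^0.5 = (0.2497)^0.5 = 0.500.

0.500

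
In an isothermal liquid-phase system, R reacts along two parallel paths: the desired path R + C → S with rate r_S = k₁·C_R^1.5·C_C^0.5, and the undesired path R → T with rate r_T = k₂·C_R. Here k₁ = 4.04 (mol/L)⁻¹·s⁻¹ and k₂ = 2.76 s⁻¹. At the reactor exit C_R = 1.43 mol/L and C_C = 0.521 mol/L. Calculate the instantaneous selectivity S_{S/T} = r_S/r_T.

S_{S/T} = r_S/r_T = (k₁·C_R^1.5·C_C^0.5)/(k₂·C_R) = (k₁/k₂)·C_R^0.5·C_C^0.5.
= (4.04×1.430^1.5×0.5210^0.5) / (2.76×1.430) = 4.987/3.947 = 1.26.
Since the desired path is higher order in R, keeping C_R high (PFR or concentrated feed) favours S.

1.26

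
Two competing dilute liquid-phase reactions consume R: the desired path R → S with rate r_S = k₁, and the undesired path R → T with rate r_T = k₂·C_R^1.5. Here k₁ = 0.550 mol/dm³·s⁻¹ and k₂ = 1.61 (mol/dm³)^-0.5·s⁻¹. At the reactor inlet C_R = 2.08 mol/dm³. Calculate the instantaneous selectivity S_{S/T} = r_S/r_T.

S_{S/T} = r_S/r_T = (k₁)/(k₂·C_R^1.5) = (k₁/k₂)·C_R^-1.5.
= (0.550) / (1.61×2.080^1.5) = 0.5500/4.830 = 0.114.
The undesired path is higher order in R, so low C_R (CSTR or dilute feed) favours S.

0.114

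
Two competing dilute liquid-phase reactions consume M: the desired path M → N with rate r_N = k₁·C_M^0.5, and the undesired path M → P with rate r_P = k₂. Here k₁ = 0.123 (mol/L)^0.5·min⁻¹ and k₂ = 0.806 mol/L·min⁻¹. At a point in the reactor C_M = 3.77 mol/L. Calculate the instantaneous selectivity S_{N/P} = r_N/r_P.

0.296

S_{N/P} = r_N/r_P = (k₁·C_M^0.5)/(k₂) = (k₁/k₂)·C_M^0.5.
= (0.123×3.770^0.5) / (0.806) = 0.2388/0.8060 = 0.296.
Since the desired path is higher order in M, keeping C_M high (PFR or concentrated feed) favours N.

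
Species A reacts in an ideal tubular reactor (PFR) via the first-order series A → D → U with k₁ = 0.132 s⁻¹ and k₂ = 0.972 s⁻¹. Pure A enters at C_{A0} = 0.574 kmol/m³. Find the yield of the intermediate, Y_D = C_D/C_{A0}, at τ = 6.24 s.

The intermediate concentration in a first-order A→B→C sequence is C_D = k₁C_{A0}(e^(−k₁τ) − e^(−k₂τ))/(k₂−k₁).
e^(−k₁τ) = e^(−0.132×6.24) = e^(−0.8237) = 0.4388; e^(−k₂τ) = e^(−6.065) = 0.002322.
C_D = 0.132×0.574/(0.972−0.132) × (0.4388−0.002322) = 0.09020×0.4365 = 0.03937 kmol/m³.
Y_D = C_D/C_{A0} = 0.03937/0.574 = 0.0686.

0.0686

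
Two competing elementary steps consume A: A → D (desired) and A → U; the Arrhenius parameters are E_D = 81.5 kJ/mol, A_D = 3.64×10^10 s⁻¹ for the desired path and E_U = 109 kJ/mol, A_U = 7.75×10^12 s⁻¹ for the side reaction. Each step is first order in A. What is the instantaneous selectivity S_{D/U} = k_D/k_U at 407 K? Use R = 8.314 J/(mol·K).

15.9

Since both paths have the same order in A, the concentration cancels and S_{D/U} = k_D/k_U = (A_D/A_U)·exp[(E_U−E_D)/(RT)].
(E_U−E_D)/(RT) = (109−81.5)×10³/(8.314×407) = 27500/3384 = 8.127.
k_D/k_U = (3.64×10^10/7.75×10^12)·exp(8.127) = 0.004697 × 3385 = 15.9.
Since E_D < E_U, lowering the temperature improves selectivity toward D.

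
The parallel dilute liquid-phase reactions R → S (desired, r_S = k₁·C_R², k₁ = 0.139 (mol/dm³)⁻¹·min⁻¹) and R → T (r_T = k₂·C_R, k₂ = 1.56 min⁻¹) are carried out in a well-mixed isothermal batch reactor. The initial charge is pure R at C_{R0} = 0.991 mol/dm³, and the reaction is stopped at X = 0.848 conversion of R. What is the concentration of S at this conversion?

0.0403 mol/dm³

C_R = C_{R0}(1−X) = 0.1506 mol/dm³.
Along a PFR/batch, dC_T/dC_R = −r_T/(r_S+r_T) = −k₂/(k₂+k₁·C_R).
Integrating from C_{R0} to C_R: C_T = (1.56/0.139)·ln[(1.56+0.139·0.991)/(1.56+0.139·0.151)] = 11.22·ln(1.698/1.581) = 0.8000 mol/dm³.
Then C_S = (C_{R0}−C_R) − C_T = 0.8404 − 0.8000 = 0.04033 mol/dm³.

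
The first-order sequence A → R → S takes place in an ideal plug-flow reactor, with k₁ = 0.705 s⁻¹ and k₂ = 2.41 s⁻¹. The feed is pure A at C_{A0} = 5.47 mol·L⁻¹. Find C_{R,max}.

0.963 mol·L⁻¹

At the optimum, C_{R,max}/C_{A0} = (k₁/k₂)^[k₂/(k₂−k₁)].
= (0.705/2.41)^(2.41/(2.41−0.705)) = (0.2925)^(1.413) = 0.1760.
C_{R,max} = 0.1760×5.47 = 0.963 mol·L⁻¹.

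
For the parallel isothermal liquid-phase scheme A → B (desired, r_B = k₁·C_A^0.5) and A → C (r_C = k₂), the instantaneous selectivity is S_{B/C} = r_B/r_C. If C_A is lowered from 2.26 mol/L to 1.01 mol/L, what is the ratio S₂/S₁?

0.669

S_{B/C} = (k₁/k₂)·C_A^0.5, so S₂/S₁ = (C_{A,2}/C_{A,1})^0.5.
= (1.01/2.26)^0.5 = (0.4469)^0.5 = 0.669.
Selectivity toward B falls as C_A falls — high-concentration operation is favoured.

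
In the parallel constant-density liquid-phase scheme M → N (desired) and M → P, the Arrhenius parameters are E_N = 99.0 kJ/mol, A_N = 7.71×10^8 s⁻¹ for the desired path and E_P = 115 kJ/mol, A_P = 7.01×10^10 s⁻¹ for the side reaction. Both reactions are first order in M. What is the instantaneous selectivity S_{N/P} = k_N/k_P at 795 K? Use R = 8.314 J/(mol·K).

k_N/k_P = (A_N/A_P)·exp[−(E_N−E_P)/(RT)] = (A_N/A_P)·exp[(E_P−E_N)/(RT)].
(E_P−E_N)/(RT) = (115−99.0)×10³/(8.314×795) = 16000/6610 = 2.421.
k_N/k_P = (7.71×10^8/7.01×10^10)·exp(2.421) = 0.01100 × 11.25 = 0.124.

0.124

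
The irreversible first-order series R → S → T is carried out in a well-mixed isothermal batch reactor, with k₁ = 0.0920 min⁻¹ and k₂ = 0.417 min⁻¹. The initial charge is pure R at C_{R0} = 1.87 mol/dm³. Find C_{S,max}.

For a first-order series the maximum intermediate yield is C_{S,max}/C_{R0} = (k₁/k₂)^[k₂/(k₂−k₁)].
= (0.0920/0.417)^(0.417/(0.417−0.0920)) = (0.2206)^(1.283) = 0.1438.
C_{S,max} = 0.1438×1.87 = 0.269 mol/dm³.

0.269 mol/dm³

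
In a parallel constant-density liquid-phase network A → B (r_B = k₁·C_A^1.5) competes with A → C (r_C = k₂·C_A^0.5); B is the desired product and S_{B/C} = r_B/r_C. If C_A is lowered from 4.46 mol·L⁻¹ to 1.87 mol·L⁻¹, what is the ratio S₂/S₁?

0.419

S_{B/C} = (k₁/k₂)·C_A, so S₂/S₁ = (C_{A,2}/C_{A,1}).
= 1.87/4.46 = 0.419.
Selectivity toward B falls as C_A falls — high-concentration operation is favoured.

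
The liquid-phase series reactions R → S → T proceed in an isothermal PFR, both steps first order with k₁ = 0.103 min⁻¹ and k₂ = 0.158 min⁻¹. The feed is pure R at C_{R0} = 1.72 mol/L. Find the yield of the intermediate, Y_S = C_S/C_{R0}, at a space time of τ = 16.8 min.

Solving the coupled first-order balances gives C_S(τ) = [k₁/(k₂−k₁)]·C_{R0}·(e^(−k₁τ) − e^(−k₂τ)).
e^(−k₁τ) = e^(−0.103×16.8) = e^(−1.730) = 0.1772; e^(−k₂τ) = e^(−2.654) = 0.07034.
C_S = 0.103×1.72/(0.158−0.103) × (0.1772−0.07034) = 3.221×0.1069 = 0.3442 mol/L.
Y_S = C_S/C_{R0} = 0.3442/1.72 = 0.200.

0.200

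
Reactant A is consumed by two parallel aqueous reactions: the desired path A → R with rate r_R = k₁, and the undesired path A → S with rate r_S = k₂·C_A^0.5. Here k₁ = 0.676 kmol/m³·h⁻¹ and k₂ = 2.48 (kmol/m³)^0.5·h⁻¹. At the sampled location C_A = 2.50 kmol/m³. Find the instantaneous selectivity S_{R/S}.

0.172

S_{R/S} = r_R/r_S = (k₁)/(k₂·C_A^0.5) = (k₁/k₂)·C_A^-0.5.
= (0.676) / (2.48×2.500^0.5) = 0.6760/3.921 = 0.172.
The undesired path is higher order in A, so low C_A (CSTR or dilute feed) favours R.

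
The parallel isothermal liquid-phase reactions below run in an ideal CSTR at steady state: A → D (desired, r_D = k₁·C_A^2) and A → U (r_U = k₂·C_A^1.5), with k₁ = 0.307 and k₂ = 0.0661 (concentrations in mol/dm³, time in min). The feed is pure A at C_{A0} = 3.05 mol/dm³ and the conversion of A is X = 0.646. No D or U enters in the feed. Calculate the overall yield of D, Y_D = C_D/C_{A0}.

Exit C_A = C_{A0}(1−X) = 3.05×0.354 = 1.080 mol/dm³.
In a CSTR the entire volume is at exit conditions, so r_D = 0.307×1.080^2 = 0.3579 and r_U = 0.0661×1.080^1.5 = 0.07416.
Fraction of consumed A going to D: r_D/(r_D+r_U) = 0.8284.
C_D = 0.8284·C_{A0}·X = 0.8284×3.05×0.646 = 1.63 mol/dm³; Y_D = C_D/C_{A0} = 0.535.

0.535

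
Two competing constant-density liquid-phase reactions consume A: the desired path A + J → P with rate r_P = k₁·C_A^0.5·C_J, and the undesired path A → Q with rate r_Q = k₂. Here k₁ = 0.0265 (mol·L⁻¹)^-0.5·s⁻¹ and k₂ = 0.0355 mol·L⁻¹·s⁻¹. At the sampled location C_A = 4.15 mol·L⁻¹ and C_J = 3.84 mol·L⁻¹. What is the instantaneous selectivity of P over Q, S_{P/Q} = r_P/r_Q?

S_{P/Q} = r_P/r_Q = (k₁·C_A^0.5·C_J)/(k₂) = (k₁/k₂)·C_A^0.5·C_J.
= (0.0265×4.150^0.5×3.840) / (0.0355) = 0.2073/0.03550 = 5.84.
Since the desired path is higher order in A, keeping C_A high (PFR or concentrated feed) favours P.

5.84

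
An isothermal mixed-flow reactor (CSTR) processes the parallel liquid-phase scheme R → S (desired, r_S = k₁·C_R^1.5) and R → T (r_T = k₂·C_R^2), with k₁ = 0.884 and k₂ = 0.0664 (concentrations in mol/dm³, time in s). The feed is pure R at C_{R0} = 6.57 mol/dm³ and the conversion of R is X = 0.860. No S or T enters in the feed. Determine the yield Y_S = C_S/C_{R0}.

Exit C_R = C_{R0}(1−X) = 6.57×0.140 = 0.9198 mol/dm³.
Rates in a CSTR are evaluated at the outlet concentration: r_S = 0.884×0.9198^1.5 = 0.7798, r_T = 0.0664×0.9198^2 = 0.05618.
Fraction of consumed R going to S: r_S/(r_S+r_T) = 0.9328.
C_S = 0.9328·C_{R0}·X = 0.9328×6.57×0.860 = 5.27 mol/dm³; Y_S = C_S/C_{R0} = 0.802.

0.802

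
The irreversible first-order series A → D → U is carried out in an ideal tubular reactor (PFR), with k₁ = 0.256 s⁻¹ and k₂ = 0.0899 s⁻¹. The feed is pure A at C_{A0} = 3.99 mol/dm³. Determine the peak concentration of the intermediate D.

For a first-order series the maximum intermediate yield is C_{D,max}/C_{A0} = (k₁/k₂)^[k₂/(k₂−k₁)].
= (0.256/0.0899)^(0.0899/(0.0899−0.256)) = (2.848)^(-0.5412) = 0.5676.
C_{D,max} = 0.5676×3.99 = 2.26 mol/dm³.

2.26 mol/dm³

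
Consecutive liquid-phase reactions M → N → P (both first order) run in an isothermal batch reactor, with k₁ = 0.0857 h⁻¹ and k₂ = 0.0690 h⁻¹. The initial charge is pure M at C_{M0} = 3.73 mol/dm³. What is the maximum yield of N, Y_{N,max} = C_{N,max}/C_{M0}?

At the optimum, C_{N,max}/C_{M0} = (k₁/k₂)^[k₂/(k₂−k₁)].
= (0.0857/0.0690)^(0.0690/(0.0690−0.0857)) = (1.242)^(-4.132) = 0.4084.

0.408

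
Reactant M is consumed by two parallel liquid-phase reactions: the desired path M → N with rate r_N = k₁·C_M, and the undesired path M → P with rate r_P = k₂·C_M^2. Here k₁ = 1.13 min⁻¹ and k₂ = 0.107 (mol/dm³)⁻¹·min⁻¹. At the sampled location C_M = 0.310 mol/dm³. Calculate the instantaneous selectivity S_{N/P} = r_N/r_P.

34.1

S_{N/P} = r_N/r_P = (k₁·C_M)/(k₂·C_M^2) = (k₁/k₂)·C_M⁻¹.
= (1.13×0.3100) / (0.107×0.3100^2) = 0.3503/0.01028 = 34.1.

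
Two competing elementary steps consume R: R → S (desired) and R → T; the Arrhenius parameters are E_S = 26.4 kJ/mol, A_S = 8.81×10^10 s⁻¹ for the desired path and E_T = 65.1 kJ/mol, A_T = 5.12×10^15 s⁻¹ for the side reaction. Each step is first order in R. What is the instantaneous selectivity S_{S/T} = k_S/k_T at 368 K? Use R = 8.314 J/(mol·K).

5.36

k_S/k_T = (A_S/A_T)·exp[−(E_S−E_T)/(RT)] = (A_S/A_T)·exp[(E_T−E_S)/(RT)].
(E_T−E_S)/(RT) = (65.1−26.4)×10³/(8.314×368) = 38700/3060 = 12.65.
k_S/k_T = (8.81×10^10/5.12×10^15)·exp(12.65) = 1.721×10^-5 × 3.114×10^5 = 5.36.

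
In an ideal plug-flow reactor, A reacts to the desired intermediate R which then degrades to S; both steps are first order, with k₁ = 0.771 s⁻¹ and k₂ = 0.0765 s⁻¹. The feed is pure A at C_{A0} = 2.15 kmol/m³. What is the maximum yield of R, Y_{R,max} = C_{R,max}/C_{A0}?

At the optimum, C_{R,max}/C_{A0} = (k₁/k₂)^[k₂/(k₂−k₁)].
= (0.771/0.0765)^(0.0765/(0.0765−0.771)) = (10.08)^(-0.1102) = 0.7753.

0.775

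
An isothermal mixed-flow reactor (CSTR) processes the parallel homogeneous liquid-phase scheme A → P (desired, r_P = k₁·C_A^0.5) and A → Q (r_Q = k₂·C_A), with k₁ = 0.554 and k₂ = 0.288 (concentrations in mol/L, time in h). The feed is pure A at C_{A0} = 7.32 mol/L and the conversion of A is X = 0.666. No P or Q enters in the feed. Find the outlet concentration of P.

Exit C_A = C_{A0}(1−X) = 7.32×0.334 = 2.445 mol/L.
Rates in a CSTR are evaluated at the outlet concentration: r_P = 0.554×2.445^0.5 = 0.8662, r_Q = 0.288×2.445 = 0.7041.
Fraction of consumed A going to P: r_P/(r_P+r_Q) = 0.5516.
C_P = 0.5516·C_{A0}·X = 0.5516×7.32×0.666 = 2.69 mol/L.

2.69 mol/L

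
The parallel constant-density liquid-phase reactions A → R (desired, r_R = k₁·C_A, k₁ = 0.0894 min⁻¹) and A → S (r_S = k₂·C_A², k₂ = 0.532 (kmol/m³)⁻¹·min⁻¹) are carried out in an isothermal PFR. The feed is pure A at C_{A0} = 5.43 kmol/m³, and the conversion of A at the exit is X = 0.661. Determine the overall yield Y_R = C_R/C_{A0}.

0.0317

C_A = C_{A0}(1−X) = 1.841 kmol/m³.
Along a PFR/batch, dC_R/dC_A = −r_R/(r_R+r_S) = −k₁/(k₁+k₂·C_A).
Integrating from C_{A0} to C_A: C_R = (0.0894/0.532)·ln[(0.0894+0.532·5.43)/(0.0894+0.532·1.84)] = 0.1680·ln(2.978/1.069) = 0.1722 kmol/m³.
Y_R = C_R/C_{A0} = 0.1722/5.43 = 0.0317.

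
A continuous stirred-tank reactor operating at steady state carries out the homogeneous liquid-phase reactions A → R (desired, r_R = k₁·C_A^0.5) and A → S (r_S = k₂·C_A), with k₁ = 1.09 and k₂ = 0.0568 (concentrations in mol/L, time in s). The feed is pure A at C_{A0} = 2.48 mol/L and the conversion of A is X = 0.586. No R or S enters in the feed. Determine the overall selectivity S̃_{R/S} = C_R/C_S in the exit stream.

Exit C_A = C_{A0}(1−X) = 2.48×0.414 = 1.027 mol/L.
In a CSTR the entire volume is at exit conditions, so r_R = 1.09×1.027^0.5 = 1.104 and r_S = 0.0568×1.027 = 0.05832.
Overall selectivity = C_R/C_S = r_Rτ/(r_Sτ) = r_R/r_S = 18.9.

18.9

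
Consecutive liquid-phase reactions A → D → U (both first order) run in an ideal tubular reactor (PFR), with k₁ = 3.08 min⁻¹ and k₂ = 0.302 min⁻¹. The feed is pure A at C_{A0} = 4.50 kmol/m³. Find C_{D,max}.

Evaluating C_D at τ_opt = ln(k₂/k₁)/(k₂−k₁) gives C_{D,max}/C_{A0} = (k₁/k₂)^[k₂/(k₂−k₁)].
= (3.08/0.302)^(0.302/(0.302−3.08)) = (10.20)^(-0.1087) = 0.7769.
C_{D,max} = 0.7769×4.50 = 3.50 kmol/m³.

3.50 kmol/m³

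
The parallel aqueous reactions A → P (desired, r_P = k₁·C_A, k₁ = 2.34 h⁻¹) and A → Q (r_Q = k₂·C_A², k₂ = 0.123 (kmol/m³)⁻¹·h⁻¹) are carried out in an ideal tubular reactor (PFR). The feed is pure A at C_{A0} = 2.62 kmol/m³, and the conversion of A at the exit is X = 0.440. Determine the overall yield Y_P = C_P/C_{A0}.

0.397

C_A = C_{A0}(1−X) = 1.467 kmol/m³.
Along a PFR/batch, dC_P/dC_A = −r_P/(r_P+r_Q) = −k₁/(k₁+k₂·C_A).
Integrating from C_{A0} to C_A: C_P = (2.34/0.123)·ln[(2.34+0.123·2.62)/(2.34+0.123·1.47)] = 19.02·ln(2.662/2.520) = 1.041 kmol/m³.
Y_P = C_P/C_{A0} = 1.041/2.62 = 0.397.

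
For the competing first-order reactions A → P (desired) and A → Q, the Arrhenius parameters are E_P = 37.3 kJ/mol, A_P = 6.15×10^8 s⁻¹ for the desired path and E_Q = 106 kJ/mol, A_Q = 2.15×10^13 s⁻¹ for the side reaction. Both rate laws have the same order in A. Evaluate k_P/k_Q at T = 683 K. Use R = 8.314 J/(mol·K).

5.14

Since both paths have the same order in A, the concentration cancels and S_{P/Q} = k_P/k_Q = (A_P/A_Q)·exp[(E_Q−E_P)/(RT)].
(E_Q−E_P)/(RT) = (106−37.3)×10³/(8.314×683) = 68700/5678 = 12.10.
k_P/k_Q = (6.15×10^8/2.15×10^13)·exp(12.10) = 2.860×10^-5 × 1.796×10^5 = 5.14.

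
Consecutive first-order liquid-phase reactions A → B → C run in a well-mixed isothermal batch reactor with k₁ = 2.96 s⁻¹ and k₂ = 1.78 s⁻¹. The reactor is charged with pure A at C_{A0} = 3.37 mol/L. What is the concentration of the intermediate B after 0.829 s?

For first-order series with pure A initially, C_B(t) = k₁C_{A0}/(k₂−k₁)·(e^(−k₁t) − e^(−k₂t)).
e^(−k₁t) = e^(−2.96×0.829) = e^(−2.454) = 0.08596; e^(−k₂t) = e^(−1.476) = 0.2286.
C_B = 2.96×3.37/(1.78−2.96) × (0.08596−0.2286) = (-8.454)×(-0.1427) = 1.206 mol/L.

1.21 mol/L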